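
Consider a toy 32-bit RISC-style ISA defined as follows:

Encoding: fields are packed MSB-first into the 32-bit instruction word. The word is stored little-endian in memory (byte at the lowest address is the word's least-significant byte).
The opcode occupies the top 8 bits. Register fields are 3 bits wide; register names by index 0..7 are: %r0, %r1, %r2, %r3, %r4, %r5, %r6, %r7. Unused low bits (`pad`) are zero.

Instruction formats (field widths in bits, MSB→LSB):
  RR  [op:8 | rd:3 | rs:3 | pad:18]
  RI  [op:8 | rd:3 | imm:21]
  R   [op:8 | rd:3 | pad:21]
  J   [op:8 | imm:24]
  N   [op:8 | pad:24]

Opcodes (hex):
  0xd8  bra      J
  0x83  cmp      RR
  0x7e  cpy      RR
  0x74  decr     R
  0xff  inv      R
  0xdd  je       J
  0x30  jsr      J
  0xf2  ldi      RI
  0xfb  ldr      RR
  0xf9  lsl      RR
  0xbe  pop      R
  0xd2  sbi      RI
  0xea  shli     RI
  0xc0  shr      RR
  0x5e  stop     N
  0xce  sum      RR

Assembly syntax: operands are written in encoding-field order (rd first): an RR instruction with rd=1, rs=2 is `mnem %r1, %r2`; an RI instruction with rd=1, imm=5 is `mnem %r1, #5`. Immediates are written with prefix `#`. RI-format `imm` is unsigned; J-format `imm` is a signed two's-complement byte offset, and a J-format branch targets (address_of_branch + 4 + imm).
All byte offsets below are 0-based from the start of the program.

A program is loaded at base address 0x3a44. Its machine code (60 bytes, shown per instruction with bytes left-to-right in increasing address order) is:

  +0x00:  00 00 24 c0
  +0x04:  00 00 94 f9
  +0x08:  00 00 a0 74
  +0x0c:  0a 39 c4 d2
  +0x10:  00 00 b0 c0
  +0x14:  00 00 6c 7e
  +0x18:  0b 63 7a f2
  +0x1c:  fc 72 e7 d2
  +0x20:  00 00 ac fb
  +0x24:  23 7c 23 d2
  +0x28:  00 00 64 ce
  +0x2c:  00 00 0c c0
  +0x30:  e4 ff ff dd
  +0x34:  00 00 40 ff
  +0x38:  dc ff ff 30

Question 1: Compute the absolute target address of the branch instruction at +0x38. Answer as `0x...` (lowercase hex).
[38] dc ff ff 30 → 0x30ffffdc
  opcode bits[31:24]=0x30: jsr/J
  [23:0] imm=16777180 (s24→-36) = #-36
  target = base 0x3a44 + off 0x38 + 4 + imm -36 = 0x3a5c

0x3a5c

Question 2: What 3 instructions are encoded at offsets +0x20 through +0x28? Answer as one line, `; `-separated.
ldr %r5, %r3; sbi %r1, #228387; sum %r3, %r1

@+20  little-endian(00 00 ac fb) = 0xfbac0000
  top 8b → 0xfb → ldr [RR]
  rd@[23:21]=0x5 ⇒ %r5
  rs@[20:18]=0x3 ⇒ %r3
@+24  little-endian(23 7c 23 d2) = 0xd2237c23
  top 8b → 0xd2 → sbi [RI]
  rd@[23:21]=0x1 ⇒ %r1
  imm@[20:0]=0x37c23 ⇒ #228387
@+28  little-endian(00 00 64 ce) = 0xce640000
  top 8b → 0xce → sum [RR]
  rd@[23:21]=0x3 ⇒ %r3
  rs@[20:18]=0x1 ⇒ %r1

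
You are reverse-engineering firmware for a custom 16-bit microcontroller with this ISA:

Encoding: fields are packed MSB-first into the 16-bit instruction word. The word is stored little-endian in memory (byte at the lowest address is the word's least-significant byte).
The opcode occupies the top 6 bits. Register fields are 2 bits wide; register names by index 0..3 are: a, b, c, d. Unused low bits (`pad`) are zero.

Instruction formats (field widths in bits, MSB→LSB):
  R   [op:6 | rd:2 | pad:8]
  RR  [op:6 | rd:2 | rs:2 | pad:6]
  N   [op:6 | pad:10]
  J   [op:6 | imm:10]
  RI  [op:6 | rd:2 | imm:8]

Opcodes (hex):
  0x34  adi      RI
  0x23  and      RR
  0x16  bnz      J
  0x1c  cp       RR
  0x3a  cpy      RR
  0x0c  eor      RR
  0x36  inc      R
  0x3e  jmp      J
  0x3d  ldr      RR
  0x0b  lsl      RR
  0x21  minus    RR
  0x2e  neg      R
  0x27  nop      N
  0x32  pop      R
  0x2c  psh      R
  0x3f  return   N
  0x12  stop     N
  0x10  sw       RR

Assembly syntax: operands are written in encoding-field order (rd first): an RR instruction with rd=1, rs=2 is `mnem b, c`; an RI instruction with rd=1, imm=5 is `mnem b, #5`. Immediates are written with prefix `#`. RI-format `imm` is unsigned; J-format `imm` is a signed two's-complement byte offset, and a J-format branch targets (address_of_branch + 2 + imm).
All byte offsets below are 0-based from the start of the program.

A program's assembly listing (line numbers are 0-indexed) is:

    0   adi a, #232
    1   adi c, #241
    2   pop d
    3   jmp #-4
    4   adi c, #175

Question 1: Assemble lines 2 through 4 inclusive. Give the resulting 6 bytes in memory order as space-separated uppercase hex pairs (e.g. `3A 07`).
00 CB FC FB AF D2

2. pop fields op=0x32:6|rd=3:2|pad=0:8 → word cb00h → 00 cb
3. jmp fields op=0x3e:6|imm=-4:10 → word fbfch → fc fb
4. adi fields op=0x34:6|rd=2:2|imm=175:8 → word d2afh → af d2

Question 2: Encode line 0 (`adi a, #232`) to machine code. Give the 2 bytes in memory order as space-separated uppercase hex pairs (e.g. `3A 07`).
0. adi fields op=0x34:6|rd=0:2|imm=232:8 → word d0e8h → e8 d0

E8 D0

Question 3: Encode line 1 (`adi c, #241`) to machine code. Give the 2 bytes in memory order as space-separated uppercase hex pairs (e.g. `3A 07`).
L1: adi op=0x34:6|rd=2:2|imm=241:8 ⇒ 0xd2f1 ⇒ little f1 d2

F1 D2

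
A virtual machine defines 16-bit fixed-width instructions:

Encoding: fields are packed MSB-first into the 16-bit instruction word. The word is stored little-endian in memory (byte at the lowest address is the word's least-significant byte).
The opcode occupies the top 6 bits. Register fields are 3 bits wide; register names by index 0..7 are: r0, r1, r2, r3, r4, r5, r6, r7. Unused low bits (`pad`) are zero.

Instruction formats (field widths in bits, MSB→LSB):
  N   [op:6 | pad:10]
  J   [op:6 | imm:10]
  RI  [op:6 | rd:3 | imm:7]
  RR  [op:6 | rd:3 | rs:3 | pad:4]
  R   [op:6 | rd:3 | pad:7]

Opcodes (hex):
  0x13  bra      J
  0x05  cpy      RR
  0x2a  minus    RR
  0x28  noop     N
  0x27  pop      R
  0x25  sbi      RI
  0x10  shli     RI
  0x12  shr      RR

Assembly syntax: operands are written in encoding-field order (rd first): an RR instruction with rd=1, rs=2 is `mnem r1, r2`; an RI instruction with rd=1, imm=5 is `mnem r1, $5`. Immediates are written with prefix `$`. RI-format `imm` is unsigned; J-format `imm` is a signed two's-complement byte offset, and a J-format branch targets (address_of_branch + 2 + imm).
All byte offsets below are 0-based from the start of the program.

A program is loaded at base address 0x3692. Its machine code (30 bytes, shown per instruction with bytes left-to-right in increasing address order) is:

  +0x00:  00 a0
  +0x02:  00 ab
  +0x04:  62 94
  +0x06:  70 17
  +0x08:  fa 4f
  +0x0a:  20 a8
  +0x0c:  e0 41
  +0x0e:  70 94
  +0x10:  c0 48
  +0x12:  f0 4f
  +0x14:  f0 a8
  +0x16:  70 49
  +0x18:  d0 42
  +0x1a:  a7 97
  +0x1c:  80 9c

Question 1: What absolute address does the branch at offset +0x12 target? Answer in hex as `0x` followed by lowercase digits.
+0x12: f0 4f ⇒ word 0x4ff0 (little)
  opcode bits[15:10]=0x13: bra/J
  imm@[9:0]=0x3f0 (s10→-16) ⇒ $-16
  target = base 0x3692 + off 0x12 + 2 + imm -16 = 0x3696

0x3696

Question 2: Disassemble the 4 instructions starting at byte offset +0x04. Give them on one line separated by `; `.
[04] 62 94 → 0x9462
  top 6b → 0x25 → sbi [RI]
  rd: (w>>7)&0x7=0x0 → r0
  imm: (w>>0)&0x7f=0x62 → $98
[06] 70 17 → 0x1770
  top 6b → 0x5 → cpy [RR]
  rd: (w>>7)&0x7=0x6 → r6
  rs: (w>>4)&0x7=0x7 → r7
[08] fa 4f → 0x4ffa
  top 6b → 0x13 → bra [J]
  imm: (w>>0)&0x3ff=0x3fa (s10→-6) → $-6
[0a] 20 a8 → 0xa820
  top 6b → 0x2a → minus [RR]
  rd: (w>>7)&0x7=0x0 → r0
  rs: (w>>4)&0x7=0x2 → r2

sbi r0, $98; cpy r6, r7; bra $-6; minus r0, r2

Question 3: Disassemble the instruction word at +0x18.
+0x18: d0 42 ⇒ word 0x42d0 (little)
  opcode bits[15:10]=0x10: shli/RI
  [9:7] rd=5 = r5
  [6:0] imm=80 = $80

shli r5, $80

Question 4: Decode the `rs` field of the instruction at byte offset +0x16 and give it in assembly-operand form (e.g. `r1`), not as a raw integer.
off 0x16: read 70 49 as little → 0x4970
  opcode bits[15:10]=0x12: shr/RR
  [9:7] rd=2 = r2
  [6:4] rs=7 = r7

r7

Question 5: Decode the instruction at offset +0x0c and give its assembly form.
shli r3, $96

@+0c  little-endian(e0 41) = 0x41e0
  opcode bits[15:10]=0x10: shli/RI
  rd@[9:7]=0x3 ⇒ r3
  imm@[6:0]=0x60 ⇒ $96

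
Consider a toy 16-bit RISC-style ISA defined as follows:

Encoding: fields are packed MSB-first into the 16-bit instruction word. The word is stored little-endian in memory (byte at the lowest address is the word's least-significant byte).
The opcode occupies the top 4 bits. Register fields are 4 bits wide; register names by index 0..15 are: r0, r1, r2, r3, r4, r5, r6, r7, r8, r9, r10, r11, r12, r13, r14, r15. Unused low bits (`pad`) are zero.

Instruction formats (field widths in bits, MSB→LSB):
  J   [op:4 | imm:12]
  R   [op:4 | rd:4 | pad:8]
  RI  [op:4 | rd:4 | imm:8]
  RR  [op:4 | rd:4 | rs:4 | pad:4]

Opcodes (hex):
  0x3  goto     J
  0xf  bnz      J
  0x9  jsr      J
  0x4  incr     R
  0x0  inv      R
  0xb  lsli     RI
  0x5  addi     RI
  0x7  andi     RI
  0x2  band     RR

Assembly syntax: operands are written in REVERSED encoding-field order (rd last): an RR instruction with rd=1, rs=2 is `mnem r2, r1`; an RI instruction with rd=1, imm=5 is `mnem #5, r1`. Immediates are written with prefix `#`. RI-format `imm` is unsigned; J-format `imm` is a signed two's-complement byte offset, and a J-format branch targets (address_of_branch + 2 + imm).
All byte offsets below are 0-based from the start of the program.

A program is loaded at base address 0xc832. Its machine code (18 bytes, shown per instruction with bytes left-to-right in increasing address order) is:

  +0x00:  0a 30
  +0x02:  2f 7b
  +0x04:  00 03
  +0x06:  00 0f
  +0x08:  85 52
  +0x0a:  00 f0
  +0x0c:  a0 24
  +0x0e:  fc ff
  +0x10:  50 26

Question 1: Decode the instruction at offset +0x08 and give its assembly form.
+0x08: 85 52 ⇒ word 0x5285 (little)
  top 4b → 0x5 → addi [RI]
  rd@[11:8]=0x2 ⇒ r2
  imm@[7:0]=0x85 ⇒ #133

addi #133, r2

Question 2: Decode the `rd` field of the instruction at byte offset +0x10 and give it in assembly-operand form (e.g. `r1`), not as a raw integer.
r6

[10] 50 26 → 0x2650
  opcode bits[15:12]=0x2: band/RR
  rd: (w>>8)&0xf=0x6 → r6
  rs: (w>>4)&0xf=0x5 → r5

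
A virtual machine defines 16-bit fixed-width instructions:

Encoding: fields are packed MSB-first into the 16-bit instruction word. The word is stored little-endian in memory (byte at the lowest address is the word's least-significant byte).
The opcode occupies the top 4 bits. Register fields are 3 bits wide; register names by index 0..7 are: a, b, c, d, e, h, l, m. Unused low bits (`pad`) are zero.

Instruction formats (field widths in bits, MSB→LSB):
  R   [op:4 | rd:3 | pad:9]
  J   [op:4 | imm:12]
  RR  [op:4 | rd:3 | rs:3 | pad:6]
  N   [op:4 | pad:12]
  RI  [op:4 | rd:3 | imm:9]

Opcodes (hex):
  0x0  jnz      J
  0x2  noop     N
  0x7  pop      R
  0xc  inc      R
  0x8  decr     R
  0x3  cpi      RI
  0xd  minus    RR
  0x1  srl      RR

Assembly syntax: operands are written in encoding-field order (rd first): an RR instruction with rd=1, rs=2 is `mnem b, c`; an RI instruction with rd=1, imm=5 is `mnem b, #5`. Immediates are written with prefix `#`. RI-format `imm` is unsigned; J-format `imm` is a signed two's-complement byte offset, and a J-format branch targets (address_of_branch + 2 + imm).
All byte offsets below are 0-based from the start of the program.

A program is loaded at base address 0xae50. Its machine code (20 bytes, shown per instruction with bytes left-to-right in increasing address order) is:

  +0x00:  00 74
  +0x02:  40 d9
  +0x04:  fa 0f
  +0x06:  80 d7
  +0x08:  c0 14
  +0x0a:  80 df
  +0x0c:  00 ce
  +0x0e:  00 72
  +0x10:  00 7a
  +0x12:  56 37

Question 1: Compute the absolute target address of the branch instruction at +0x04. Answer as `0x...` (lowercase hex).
+0x04: fa 0f ⇒ word 0x0ffa (little)
  top 4b → 0x0 → jnz [J]
  imm@[11:0]=0xffa (s12→-6) ⇒ #-6
  target = base 0xae50 + off 0x04 + 2 + imm -6 = 0xae50

0xae50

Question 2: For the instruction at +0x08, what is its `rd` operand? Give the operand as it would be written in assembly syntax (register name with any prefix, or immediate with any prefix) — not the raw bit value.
c

[08] c0 14 → 0x14c0
  op=0x14c0>>12=0x1 ⇒ srl (RR)
  rd: (w>>9)&0x7=0x2 → c
  rs: (w>>6)&0x7=0x3 → d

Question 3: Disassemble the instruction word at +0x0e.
@+0e  little-endian(00 72) = 0x7200
  op=0x7200>>12=0x7 ⇒ pop (R)
  [11:9] rd=1 = b

pop b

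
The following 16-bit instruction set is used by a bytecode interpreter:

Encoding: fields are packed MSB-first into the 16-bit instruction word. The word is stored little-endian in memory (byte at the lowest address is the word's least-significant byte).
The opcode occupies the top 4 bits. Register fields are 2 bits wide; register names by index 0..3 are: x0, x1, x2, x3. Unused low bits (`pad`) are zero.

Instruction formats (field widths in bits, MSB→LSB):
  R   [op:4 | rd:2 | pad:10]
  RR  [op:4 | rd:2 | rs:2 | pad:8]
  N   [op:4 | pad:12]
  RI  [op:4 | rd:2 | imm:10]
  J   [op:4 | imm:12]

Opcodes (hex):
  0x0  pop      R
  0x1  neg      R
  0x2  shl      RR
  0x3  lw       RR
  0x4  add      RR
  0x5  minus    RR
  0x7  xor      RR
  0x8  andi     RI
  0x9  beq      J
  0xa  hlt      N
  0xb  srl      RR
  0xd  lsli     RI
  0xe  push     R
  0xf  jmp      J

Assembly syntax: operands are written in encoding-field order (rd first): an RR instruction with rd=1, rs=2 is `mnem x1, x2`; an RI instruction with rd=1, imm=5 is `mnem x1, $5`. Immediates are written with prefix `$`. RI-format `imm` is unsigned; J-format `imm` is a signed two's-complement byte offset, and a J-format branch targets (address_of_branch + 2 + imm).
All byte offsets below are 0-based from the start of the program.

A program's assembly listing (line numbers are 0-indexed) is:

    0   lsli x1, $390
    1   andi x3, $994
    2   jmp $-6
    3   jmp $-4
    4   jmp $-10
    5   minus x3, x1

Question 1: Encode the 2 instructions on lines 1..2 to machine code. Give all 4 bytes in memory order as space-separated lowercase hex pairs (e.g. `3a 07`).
line 1 (andi): pack op=0x8:4|rd=3:2|imm=994:10 = 0x8fe2; little→ e2 8f
line 2 (jmp): pack op=0xf:4|imm=-6:12 = 0xfffa; little→ fa ff

e2 8f fa ff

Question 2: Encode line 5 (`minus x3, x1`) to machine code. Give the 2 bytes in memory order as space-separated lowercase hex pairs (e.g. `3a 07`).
00 5d

L5: minus op=0x5:4|rd=3:2|rs=1:2|pad=0:8 ⇒ 0x5d00 ⇒ little 00 5d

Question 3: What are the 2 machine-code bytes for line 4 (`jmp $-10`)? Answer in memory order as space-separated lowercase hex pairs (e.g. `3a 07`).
f6 ff

4. jmp fields op=0xf:4|imm=-10:12 → word fff6h → f6 ff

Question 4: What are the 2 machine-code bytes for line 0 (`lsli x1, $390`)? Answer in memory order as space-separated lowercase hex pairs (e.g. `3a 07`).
0. lsli fields op=0xd:4|rd=1:2|imm=390:10 → word d586h → 86 d5

86 d5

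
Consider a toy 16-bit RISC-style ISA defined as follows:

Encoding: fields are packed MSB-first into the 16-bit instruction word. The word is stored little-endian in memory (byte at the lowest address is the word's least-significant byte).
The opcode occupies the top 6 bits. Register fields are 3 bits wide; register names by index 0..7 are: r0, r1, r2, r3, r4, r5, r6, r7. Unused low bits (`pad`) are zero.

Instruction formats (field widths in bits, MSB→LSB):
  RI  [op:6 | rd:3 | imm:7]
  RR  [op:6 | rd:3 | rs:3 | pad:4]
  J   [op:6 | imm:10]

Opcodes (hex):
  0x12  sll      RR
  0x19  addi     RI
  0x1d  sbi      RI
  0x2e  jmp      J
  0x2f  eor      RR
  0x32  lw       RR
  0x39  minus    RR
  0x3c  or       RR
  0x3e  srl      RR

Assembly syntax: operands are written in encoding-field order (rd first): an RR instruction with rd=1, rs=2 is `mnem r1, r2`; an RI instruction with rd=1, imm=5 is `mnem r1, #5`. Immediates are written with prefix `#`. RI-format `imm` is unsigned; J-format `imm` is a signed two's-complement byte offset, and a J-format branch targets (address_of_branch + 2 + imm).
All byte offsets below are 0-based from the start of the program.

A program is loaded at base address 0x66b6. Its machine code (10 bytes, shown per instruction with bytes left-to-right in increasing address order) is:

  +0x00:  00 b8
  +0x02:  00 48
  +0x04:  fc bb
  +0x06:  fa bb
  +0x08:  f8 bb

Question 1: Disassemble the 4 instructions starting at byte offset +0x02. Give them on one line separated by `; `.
sll r0, r0; jmp #-4; jmp #-6; jmp #-8

@+02  little-endian(00 48) = 0x4800
  opcode bits[15:10]=0x12: sll/RR
  [9:7] rd=0 = r0
  [6:4] rs=0 = r0
@+04  little-endian(fc bb) = 0xbbfc
  opcode bits[15:10]=0x2e: jmp/J
  [9:0] imm=1020 (s10→-4) = #-4
@+06  little-endian(fa bb) = 0xbbfa
  opcode bits[15:10]=0x2e: jmp/J
  [9:0] imm=1018 (s10→-6) = #-6
@+08  little-endian(f8 bb) = 0xbbf8
  opcode bits[15:10]=0x2e: jmp/J
  [9:0] imm=1016 (s10→-8) = #-8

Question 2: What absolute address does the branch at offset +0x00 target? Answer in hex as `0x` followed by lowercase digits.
+0x00: 00 b8 ⇒ word 0xb800 (little)
  op=0xb800>>10=0x2e ⇒ jmp (J)
  imm: (w>>0)&0x3ff=0x0 → #0
  target = base 0x66b6 + off 0x00 + 2 + imm 0 = 0x66b8

0x66b8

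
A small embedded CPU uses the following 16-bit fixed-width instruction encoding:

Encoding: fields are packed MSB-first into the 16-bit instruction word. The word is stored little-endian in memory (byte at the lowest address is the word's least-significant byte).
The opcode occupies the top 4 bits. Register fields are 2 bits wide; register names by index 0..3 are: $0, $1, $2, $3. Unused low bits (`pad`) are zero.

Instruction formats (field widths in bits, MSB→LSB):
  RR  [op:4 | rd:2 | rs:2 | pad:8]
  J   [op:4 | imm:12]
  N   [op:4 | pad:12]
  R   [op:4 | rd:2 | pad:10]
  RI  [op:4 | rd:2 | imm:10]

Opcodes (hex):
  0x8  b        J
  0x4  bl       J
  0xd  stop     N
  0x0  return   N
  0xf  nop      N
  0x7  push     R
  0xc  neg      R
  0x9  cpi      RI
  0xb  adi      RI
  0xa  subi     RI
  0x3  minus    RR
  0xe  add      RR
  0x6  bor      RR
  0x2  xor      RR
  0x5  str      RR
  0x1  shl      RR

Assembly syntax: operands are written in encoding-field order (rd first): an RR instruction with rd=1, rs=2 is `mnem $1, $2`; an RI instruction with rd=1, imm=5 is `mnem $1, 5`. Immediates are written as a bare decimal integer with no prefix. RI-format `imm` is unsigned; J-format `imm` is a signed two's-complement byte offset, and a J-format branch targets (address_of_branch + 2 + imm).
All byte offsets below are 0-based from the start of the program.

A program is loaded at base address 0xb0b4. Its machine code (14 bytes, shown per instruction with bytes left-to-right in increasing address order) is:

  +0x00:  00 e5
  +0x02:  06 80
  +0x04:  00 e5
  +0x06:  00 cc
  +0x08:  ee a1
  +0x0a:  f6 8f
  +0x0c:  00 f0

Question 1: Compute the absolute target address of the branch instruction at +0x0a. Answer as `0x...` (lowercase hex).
[0a] f6 8f → 0x8ff6
  opcode bits[15:12]=0x8: b/J
  imm: (w>>0)&0xfff=0xff6 (s12→-10) → -10
  target = base 0xb0b4 + off 0x0a + 2 + imm -10 = 0xb0b6

0xb0b6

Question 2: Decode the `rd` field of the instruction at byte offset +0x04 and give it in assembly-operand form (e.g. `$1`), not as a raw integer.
$1

[04] 00 e5 → 0xe500
  op=0xe500>>12=0xe ⇒ add (RR)
  rd@[11:10]=0x1 ⇒ $1
  rs@[9:8]=0x1 ⇒ $1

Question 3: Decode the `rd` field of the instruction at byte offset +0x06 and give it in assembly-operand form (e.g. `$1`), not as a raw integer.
[06] 00 cc → 0xcc00
  opcode bits[15:12]=0xc: neg/R
  [11:10] rd=3 = $3

$3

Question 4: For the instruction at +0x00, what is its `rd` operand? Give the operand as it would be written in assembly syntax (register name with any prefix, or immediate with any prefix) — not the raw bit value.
+0x00: 00 e5 ⇒ word 0xe500 (little)
  top 4b → 0xe → add [RR]
  [11:10] rd=1 = $1
  [9:8] rs=1 = $1

$1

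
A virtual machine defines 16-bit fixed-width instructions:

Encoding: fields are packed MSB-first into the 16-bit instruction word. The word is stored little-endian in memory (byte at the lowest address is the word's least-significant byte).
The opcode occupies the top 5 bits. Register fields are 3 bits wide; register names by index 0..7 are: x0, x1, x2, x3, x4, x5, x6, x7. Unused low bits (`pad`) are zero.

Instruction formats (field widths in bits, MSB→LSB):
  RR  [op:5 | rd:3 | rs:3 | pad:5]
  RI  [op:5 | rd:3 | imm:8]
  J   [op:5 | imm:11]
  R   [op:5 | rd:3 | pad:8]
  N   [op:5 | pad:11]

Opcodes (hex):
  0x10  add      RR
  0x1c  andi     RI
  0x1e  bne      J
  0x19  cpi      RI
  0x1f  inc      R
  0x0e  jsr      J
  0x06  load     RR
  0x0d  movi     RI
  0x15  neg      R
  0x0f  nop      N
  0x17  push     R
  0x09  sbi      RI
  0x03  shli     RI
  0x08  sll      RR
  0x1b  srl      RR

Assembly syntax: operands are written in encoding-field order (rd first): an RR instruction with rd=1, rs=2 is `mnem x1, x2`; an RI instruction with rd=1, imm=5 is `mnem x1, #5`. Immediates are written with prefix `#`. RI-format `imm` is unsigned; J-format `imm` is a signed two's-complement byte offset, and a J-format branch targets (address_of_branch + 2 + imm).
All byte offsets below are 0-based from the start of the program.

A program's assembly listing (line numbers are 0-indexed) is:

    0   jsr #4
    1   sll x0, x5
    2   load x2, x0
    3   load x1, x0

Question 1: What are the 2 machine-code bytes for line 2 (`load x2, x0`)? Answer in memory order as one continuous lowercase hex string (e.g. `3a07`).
0032

2. load fields op=0x6:5|rd=2:3|rs=0:3|pad=0:5 → word 3200h → 00 32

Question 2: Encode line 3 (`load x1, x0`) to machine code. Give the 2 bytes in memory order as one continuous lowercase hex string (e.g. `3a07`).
3. load fields op=0x6:5|rd=1:3|rs=0:3|pad=0:5 → word 3100h → 00 31

0031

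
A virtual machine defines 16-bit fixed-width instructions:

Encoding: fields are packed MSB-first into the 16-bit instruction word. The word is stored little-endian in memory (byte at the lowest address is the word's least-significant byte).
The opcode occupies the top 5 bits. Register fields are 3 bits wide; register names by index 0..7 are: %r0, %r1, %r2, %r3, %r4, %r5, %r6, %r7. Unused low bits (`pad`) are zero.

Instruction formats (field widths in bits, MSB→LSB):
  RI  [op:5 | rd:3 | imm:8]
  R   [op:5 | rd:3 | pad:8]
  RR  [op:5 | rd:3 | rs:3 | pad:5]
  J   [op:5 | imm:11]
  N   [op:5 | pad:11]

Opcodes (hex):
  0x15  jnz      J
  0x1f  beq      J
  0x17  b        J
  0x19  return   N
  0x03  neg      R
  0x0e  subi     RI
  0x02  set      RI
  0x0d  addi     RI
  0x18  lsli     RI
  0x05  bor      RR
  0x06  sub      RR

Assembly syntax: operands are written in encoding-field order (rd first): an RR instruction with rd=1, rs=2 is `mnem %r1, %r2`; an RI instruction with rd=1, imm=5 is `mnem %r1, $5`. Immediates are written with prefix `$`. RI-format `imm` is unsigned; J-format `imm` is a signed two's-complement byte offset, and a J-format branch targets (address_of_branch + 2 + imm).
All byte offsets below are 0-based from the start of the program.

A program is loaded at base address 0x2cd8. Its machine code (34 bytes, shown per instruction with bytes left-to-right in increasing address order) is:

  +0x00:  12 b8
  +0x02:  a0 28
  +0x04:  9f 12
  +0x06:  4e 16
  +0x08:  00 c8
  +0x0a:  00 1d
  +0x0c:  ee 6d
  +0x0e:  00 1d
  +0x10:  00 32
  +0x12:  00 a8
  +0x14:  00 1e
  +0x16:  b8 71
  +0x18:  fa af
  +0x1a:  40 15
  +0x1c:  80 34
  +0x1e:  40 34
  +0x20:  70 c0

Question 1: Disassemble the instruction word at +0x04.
set %r2, $159

off 0x04: read 9f 12 as little → 0x129f
  top 5b → 0x2 → set [RI]
  [10:8] rd=2 = %r2
  [7:0] imm=159 = $159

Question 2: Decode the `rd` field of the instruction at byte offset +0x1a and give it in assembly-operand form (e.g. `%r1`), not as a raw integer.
+0x1a: 40 15 ⇒ word 0x1540 (little)
  opcode bits[15:11]=0x2: set/RI
  [10:8] rd=5 = %r5
  [7:0] imm=64 = $64

%r5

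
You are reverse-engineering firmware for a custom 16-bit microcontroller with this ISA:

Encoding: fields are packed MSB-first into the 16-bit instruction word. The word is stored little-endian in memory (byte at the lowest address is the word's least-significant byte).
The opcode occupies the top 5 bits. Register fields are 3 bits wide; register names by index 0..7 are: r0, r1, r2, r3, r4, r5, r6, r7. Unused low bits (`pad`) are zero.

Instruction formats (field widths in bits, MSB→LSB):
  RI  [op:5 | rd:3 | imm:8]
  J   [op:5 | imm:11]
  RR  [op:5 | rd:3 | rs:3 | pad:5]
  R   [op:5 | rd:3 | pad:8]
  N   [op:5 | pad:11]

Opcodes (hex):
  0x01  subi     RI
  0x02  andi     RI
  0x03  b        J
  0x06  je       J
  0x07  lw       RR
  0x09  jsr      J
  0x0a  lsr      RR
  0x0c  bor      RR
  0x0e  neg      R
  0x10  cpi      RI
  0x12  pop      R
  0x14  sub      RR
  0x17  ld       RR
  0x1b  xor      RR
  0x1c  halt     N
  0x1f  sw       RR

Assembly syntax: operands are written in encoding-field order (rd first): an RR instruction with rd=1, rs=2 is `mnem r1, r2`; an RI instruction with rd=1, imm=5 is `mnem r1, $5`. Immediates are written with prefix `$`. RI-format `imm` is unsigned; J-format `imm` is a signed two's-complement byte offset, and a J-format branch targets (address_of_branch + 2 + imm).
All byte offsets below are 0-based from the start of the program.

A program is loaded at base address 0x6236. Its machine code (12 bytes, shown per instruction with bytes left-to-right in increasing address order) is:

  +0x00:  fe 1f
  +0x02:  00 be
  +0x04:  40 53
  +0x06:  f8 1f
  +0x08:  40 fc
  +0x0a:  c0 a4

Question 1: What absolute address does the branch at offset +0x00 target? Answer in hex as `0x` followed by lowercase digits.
+0x00: fe 1f ⇒ word 0x1ffe (little)
  opcode bits[15:11]=0x3: b/J
  imm: (w>>0)&0x7ff=0x7fe (s11→-2) → $-2
  target = base 0x6236 + off 0x00 + 2 + imm -2 = 0x6236

0x6236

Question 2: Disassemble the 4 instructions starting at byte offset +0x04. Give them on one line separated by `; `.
+0x04: 40 53 ⇒ word 0x5340 (little)
  op=0x5340>>11=0xa ⇒ lsr (RR)
  [10:8] rd=3 = r3
  [7:5] rs=2 = r2
+0x06: f8 1f ⇒ word 0x1ff8 (little)
  op=0x1ff8>>11=0x3 ⇒ b (J)
  [10:0] imm=2040 (s11→-8) = $-8
+0x08: 40 fc ⇒ word 0xfc40 (little)
  op=0xfc40>>11=0x1f ⇒ sw (RR)
  [10:8] rd=4 = r4
  [7:5] rs=2 = r2
+0x0a: c0 a4 ⇒ word 0xa4c0 (little)
  op=0xa4c0>>11=0x14 ⇒ sub (RR)
  [10:8] rd=4 = r4
  [7:5] rs=6 = r6

lsr r3, r2; b $-8; sw r4, r2; sub r4, r6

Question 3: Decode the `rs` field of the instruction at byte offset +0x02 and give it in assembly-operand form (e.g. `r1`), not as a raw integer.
@+02  little-endian(00 be) = 0xbe00
  opcode bits[15:11]=0x17: ld/RR
  [10:8] rd=6 = r6
  [7:5] rs=0 = r0

r0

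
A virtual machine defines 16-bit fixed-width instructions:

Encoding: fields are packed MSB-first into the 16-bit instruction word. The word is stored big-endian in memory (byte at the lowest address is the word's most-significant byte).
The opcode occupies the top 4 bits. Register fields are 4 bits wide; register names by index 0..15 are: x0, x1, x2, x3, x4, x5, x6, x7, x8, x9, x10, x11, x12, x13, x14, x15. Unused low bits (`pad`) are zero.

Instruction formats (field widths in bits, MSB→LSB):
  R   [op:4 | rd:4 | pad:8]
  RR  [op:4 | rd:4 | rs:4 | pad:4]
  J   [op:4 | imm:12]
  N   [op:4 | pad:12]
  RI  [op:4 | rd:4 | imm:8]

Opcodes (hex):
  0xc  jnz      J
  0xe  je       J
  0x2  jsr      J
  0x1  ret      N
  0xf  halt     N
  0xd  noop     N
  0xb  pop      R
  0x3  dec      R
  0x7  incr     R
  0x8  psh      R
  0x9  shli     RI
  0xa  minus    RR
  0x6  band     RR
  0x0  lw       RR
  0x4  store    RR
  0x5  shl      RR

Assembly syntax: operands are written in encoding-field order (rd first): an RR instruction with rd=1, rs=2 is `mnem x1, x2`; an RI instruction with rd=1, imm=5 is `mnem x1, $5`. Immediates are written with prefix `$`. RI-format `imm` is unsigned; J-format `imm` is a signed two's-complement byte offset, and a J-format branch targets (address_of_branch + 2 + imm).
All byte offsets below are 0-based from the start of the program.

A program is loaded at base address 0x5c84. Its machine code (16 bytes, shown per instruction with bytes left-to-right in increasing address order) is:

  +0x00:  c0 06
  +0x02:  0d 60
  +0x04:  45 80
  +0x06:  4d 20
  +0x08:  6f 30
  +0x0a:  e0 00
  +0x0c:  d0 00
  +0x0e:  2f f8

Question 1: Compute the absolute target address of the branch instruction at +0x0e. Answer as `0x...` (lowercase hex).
0x5c8c

off 0x0e: read 2f f8 as big → 0x2ff8
  top 4b → 0x2 → jsr [J]
  [11:0] imm=4088 (s12→-8) = $-8
  target = base 0x5c84 + off 0x0e + 2 + imm -8 = 0x5c8c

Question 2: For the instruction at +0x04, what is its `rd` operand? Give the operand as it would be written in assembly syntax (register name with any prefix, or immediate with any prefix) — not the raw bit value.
x5

@+04  big-endian(45 80) = 0x4580
  op=0x4580>>12=0x4 ⇒ store (RR)
  [11:8] rd=5 = x5
  [7:4] rs=8 = x8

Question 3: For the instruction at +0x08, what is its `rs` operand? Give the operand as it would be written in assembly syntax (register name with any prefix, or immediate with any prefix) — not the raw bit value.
+0x08: 6f 30 ⇒ word 0x6f30 (big)
  op=0x6f30>>12=0x6 ⇒ band (RR)
  [11:8] rd=15 = x15
  [7:4] rs=3 = x3

x3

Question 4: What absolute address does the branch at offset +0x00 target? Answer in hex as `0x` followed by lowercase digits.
@+00  big-endian(c0 06) = 0xc006
  op=0xc006>>12=0xc ⇒ jnz (J)
  [11:0] imm=6 = $6
  target = base 0x5c84 + off 0x00 + 2 + imm 6 = 0x5c8c

0x5c8c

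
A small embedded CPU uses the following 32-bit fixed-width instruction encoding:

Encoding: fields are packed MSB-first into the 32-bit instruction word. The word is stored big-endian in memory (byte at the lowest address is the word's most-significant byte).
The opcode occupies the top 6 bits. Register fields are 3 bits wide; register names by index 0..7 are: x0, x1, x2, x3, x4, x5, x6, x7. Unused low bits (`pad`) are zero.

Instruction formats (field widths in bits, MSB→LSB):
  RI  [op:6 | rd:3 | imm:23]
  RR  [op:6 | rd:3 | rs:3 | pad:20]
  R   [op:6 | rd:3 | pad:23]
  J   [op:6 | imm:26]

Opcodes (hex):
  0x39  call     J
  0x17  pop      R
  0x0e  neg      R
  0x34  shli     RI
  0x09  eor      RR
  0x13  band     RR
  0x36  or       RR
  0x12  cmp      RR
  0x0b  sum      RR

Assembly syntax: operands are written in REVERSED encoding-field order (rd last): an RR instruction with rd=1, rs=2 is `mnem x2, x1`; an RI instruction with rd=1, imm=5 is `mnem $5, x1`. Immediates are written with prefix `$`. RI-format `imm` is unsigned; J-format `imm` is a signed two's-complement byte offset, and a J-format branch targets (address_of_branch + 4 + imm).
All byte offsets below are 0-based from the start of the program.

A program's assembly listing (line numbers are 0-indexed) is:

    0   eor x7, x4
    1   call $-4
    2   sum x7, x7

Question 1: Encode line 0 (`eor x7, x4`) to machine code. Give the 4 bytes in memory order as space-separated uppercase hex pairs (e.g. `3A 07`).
line 0 (eor): pack op=0x9:6|rd=4:3|rs=7:3|pad=0:20 = 0x26700000; big→ 26 70 00 00

26 70 00 00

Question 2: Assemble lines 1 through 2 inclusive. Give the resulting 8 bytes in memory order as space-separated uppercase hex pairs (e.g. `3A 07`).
E7 FF FF FC 2F F0 00 00

1. call fields op=0x39:6|imm=-4:26 → word e7fffffch → e7 ff ff fc
2. sum fields op=0xb:6|rd=7:3|rs=7:3|pad=0:20 → word 2ff00000h → 2f f0 00 00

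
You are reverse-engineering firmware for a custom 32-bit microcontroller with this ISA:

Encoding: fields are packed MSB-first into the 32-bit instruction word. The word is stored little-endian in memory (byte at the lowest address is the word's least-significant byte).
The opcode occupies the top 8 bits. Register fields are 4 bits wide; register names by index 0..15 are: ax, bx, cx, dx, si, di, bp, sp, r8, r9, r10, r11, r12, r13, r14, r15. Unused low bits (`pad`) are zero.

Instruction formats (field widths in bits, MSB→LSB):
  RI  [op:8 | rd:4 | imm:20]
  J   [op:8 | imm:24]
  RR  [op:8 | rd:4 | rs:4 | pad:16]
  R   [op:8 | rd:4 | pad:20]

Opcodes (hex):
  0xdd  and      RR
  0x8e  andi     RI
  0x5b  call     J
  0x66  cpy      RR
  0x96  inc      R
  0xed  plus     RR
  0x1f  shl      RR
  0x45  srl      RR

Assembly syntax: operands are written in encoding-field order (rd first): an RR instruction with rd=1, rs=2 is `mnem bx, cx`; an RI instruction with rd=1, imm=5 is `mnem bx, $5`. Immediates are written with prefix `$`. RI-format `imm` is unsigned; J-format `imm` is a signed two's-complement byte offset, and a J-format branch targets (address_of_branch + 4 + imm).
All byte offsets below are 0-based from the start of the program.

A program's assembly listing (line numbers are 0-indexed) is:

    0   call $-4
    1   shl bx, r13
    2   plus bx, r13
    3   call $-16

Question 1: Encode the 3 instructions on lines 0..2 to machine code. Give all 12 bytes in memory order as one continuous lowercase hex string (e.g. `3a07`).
line 0 (call): pack op=0x5b:8|imm=-4:24 = 0x5bfffffc; little→ fc ff ff 5b
line 1 (shl): pack op=0x1f:8|rd=1:4|rs=13:4|pad=0:16 = 0x1f1d0000; little→ 00 00 1d 1f
line 2 (plus): pack op=0xed:8|rd=1:4|rs=13:4|pad=0:16 = 0xed1d0000; little→ 00 00 1d ed

fcffff5b00001d1f00001ded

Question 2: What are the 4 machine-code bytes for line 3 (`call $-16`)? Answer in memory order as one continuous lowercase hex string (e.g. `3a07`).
3. call fields op=0x5b:8|imm=-16:24 → word 5bfffff0h → f0 ff ff 5b

f0ffff5b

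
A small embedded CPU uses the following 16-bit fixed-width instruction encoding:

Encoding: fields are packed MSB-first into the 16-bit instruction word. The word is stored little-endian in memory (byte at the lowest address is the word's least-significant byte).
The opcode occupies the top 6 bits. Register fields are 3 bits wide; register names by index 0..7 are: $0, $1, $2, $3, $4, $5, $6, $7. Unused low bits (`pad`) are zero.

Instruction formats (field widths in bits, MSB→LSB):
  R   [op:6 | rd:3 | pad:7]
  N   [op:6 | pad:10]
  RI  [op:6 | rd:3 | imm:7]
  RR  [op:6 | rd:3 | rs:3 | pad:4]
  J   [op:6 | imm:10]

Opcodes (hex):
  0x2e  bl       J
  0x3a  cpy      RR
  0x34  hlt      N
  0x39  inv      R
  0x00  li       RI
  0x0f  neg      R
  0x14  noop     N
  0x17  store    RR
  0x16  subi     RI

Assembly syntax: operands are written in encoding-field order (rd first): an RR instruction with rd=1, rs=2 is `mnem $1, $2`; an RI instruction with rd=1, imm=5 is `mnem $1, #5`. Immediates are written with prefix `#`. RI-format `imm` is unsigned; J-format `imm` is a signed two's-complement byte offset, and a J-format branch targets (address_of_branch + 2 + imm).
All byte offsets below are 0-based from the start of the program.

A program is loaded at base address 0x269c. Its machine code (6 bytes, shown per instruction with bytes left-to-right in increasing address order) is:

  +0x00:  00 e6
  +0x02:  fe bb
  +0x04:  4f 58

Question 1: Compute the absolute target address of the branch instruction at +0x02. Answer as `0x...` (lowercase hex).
@+02  little-endian(fe bb) = 0xbbfe
  opcode bits[15:10]=0x2e: bl/J
  imm@[9:0]=0x3fe (s10→-2) ⇒ #-2
  target = base 0x269c + off 0x02 + 2 + imm -2 = 0x269e

0x269e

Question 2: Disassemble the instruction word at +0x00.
[00] 00 e6 → 0xe600
  op=0xe600>>10=0x39 ⇒ inv (R)
  [9:7] rd=4 = $4

inv $4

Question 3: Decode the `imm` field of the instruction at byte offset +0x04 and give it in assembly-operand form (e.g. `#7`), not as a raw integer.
#79

[04] 4f 58 → 0x584f
  opcode bits[15:10]=0x16: subi/RI
  rd: (w>>7)&0x7=0x0 → $0
  imm: (w>>0)&0x7f=0x4f → #79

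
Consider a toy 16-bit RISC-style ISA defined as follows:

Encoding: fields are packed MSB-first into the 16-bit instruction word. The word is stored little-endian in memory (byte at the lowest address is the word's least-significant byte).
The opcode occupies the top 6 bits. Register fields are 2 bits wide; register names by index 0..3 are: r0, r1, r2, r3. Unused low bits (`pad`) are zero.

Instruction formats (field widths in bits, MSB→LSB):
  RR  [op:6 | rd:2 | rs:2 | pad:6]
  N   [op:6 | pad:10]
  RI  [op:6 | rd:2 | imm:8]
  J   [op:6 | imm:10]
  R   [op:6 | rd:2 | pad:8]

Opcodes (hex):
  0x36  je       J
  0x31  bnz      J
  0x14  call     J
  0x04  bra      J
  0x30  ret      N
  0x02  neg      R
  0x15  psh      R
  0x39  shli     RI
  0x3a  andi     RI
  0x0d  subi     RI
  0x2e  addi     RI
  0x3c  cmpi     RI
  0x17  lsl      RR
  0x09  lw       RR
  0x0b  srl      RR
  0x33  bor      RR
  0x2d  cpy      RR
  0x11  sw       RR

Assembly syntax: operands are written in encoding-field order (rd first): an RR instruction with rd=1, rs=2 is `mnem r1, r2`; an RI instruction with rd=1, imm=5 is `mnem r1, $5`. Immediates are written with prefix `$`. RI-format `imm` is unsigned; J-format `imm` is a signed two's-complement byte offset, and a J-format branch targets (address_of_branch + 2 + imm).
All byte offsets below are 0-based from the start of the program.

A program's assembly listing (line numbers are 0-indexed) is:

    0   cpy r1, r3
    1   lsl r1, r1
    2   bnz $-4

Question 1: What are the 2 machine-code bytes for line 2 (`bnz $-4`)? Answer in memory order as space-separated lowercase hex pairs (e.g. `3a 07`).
line 2 (bnz): pack op=0x31:6|imm=-4:10 = 0xc7fc; little→ fc c7

fc c7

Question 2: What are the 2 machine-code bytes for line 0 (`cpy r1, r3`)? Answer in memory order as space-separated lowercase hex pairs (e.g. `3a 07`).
c0 b5

L0: cpy op=0x2d:6|rd=1:2|rs=3:2|pad=0:6 ⇒ 0xb5c0 ⇒ little c0 b5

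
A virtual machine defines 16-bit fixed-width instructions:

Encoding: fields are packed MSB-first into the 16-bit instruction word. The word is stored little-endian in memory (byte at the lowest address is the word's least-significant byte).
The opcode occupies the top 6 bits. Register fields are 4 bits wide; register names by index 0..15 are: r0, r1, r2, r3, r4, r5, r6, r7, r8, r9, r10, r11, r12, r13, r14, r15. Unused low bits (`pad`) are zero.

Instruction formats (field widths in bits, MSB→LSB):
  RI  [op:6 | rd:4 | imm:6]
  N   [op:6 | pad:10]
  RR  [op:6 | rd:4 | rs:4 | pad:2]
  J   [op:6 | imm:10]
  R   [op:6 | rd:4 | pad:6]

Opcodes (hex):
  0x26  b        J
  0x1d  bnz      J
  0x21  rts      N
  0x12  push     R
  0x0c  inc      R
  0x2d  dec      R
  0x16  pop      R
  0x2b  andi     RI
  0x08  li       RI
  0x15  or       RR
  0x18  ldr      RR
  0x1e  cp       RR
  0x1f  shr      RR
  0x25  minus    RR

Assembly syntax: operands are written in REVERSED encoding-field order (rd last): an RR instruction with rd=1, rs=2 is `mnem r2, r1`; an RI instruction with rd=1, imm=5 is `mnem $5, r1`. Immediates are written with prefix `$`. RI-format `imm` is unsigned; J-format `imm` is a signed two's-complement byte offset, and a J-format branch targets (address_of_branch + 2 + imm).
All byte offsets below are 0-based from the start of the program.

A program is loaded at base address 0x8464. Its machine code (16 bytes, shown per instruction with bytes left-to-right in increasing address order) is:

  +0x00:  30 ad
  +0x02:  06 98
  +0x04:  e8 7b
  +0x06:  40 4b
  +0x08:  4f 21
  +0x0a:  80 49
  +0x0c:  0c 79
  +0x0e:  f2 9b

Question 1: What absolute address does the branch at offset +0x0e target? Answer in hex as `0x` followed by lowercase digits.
0x8466

[0e] f2 9b → 0x9bf2
  opcode bits[15:10]=0x26: b/J
  [9:0] imm=1010 (s10→-14) = $-14
  target = base 0x8464 + off 0x0e + 2 + imm -14 = 0x8466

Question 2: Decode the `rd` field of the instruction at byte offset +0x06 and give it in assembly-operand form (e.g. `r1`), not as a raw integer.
r13

[06] 40 4b → 0x4b40
  op=0x4b40>>10=0x12 ⇒ push (R)
  [9:6] rd=13 = r13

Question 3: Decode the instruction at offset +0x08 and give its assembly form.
li $15, r5

[08] 4f 21 → 0x214f
  opcode bits[15:10]=0x8: li/RI
  rd: (w>>6)&0xf=0x5 → r5
  imm: (w>>0)&0x3f=0xf → $15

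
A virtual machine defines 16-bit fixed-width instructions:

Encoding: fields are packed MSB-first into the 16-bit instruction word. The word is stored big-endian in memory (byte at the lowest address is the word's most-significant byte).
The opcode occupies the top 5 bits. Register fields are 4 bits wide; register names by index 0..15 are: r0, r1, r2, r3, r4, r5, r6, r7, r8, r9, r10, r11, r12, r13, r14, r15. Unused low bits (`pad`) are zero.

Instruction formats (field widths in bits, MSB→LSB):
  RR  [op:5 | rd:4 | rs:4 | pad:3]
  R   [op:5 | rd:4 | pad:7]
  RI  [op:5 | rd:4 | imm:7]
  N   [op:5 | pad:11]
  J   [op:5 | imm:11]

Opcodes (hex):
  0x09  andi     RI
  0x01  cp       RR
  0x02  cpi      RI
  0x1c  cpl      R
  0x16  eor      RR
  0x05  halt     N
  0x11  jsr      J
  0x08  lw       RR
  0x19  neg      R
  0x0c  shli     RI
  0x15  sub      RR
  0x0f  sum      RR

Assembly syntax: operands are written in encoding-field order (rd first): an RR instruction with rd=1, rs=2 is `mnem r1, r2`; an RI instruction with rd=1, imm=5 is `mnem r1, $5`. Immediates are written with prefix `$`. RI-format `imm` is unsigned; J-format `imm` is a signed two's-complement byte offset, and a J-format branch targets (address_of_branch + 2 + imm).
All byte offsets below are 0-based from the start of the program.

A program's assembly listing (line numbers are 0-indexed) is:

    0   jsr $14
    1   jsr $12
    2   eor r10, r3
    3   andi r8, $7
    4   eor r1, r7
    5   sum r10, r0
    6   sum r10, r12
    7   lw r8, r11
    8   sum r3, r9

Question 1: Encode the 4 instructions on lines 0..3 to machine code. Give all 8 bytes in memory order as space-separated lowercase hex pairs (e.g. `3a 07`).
0. jsr fields op=0x11:5|imm=14:11 → word 880eh → 88 0e
1. jsr fields op=0x11:5|imm=12:11 → word 880ch → 88 0c
2. eor fields op=0x16:5|rd=10:4|rs=3:4|pad=0:3 → word b518h → b5 18
3. andi fields op=0x9:5|rd=8:4|imm=7:7 → word 4c07h → 4c 07

88 0e 88 0c b5 18 4c 07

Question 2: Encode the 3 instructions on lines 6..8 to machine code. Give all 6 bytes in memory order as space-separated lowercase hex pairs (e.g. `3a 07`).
7d 60 44 58 79 c8

L6: sum op=0xf:5|rd=10:4|rs=12:4|pad=0:3 ⇒ 0x7d60 ⇒ big 7d 60
L7: lw op=0x8:5|rd=8:4|rs=11:4|pad=0:3 ⇒ 0x4458 ⇒ big 44 58
L8: sum op=0xf:5|rd=3:4|rs=9:4|pad=0:3 ⇒ 0x79c8 ⇒ big 79 c8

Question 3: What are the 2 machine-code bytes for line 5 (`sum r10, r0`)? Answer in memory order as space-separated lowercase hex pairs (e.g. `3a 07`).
5. sum fields op=0xf:5|rd=10:4|rs=0:4|pad=0:3 → word 7d00h → 7d 00

7d 00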